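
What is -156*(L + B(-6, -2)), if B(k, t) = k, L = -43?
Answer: 7644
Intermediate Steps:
-156*(L + B(-6, -2)) = -156*(-43 - 6) = -156*(-49) = 7644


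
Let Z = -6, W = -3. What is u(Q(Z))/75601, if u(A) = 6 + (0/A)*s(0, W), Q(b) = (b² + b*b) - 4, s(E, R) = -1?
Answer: 6/75601 ≈ 7.9364e-5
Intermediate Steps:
Q(b) = -4 + 2*b² (Q(b) = (b² + b²) - 4 = 2*b² - 4 = -4 + 2*b²)
u(A) = 6 (u(A) = 6 + (0/A)*(-1) = 6 + 0*(-1) = 6 + 0 = 6)
u(Q(Z))/75601 = 6/75601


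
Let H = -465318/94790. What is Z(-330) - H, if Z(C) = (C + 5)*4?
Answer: -61380841/47395 ≈ -1295.1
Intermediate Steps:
Z(C) = 20 + 4*C (Z(C) = (5 + C)*4 = 20 + 4*C)
H = -232659/47395 (H = -465318*1/94790 = -232659/47395 ≈ -4.9089)
Z(-330) - H = (20 + 4*(-330)) - 1*(-232659/47395) = (20 - 1320) + 232659/47395 = -1300 + 232659/47395 = -61380841/47395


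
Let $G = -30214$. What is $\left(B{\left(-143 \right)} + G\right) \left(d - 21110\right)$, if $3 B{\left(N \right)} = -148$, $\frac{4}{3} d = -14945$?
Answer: $\frac{5868438625}{6} \approx 9.7807 \cdot 10^{8}$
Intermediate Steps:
$d = - \frac{44835}{4}$ ($d = \frac{3}{4} \left(-14945\right) = - \frac{44835}{4} \approx -11209.0$)
$B{\left(N \right)} = - \frac{148}{3}$ ($B{\left(N \right)} = \frac{1}{3} \left(-148\right) = - \frac{148}{3}$)
$\left(B{\left(-143 \right)} + G\right) \left(d - 21110\right) = \left(- \frac{148}{3} - 30214\right) \left(- \frac{44835}{4} - 21110\right) = \left(- \frac{90790}{3}\right) \left(- \frac{129275}{4}\right) = \frac{5868438625}{6}$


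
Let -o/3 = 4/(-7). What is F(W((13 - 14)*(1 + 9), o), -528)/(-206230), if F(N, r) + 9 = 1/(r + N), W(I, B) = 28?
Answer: 4501/103115000 ≈ 4.3650e-5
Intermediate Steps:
o = 12/7 (o = -12/(-7) = -12*(-1)/7 = -3*(-4/7) = 12/7 ≈ 1.7143)
F(N, r) = -9 + 1/(N + r) (F(N, r) = -9 + 1/(r + N) = -9 + 1/(N + r))
F(W((13 - 14)*(1 + 9), o), -528)/(-206230) = ((1 - 9*28 - 9*(-528))/(28 - 528))/(-206230) = ((1 - 252 + 4752)/(-500))*(-1/206230) = -1/500*4501*(-1/206230) = -4501/500*(-1/206230) = 4501/103115000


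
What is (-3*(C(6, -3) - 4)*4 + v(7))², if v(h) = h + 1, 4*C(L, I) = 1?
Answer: 2809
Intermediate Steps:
C(L, I) = ¼ (C(L, I) = (¼)*1 = ¼)
v(h) = 1 + h
(-3*(C(6, -3) - 4)*4 + v(7))² = (-3*(¼ - 4)*4 + (1 + 7))² = (-3*(-15/4)*4 + 8)² = ((45/4)*4 + 8)² = (45 + 8)² = 53² = 2809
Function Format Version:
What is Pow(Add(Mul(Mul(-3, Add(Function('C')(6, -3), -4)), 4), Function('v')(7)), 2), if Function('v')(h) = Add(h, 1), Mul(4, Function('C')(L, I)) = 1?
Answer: 2809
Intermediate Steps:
Function('C')(L, I) = Rational(1, 4) (Function('C')(L, I) = Mul(Rational(1, 4), 1) = Rational(1, 4))
Function('v')(h) = Add(1, h)
Pow(Add(Mul(Mul(-3, Add(Function('C')(6, -3), -4)), 4), Function('v')(7)), 2) = Pow(Add(Mul(Mul(-3, Add(Rational(1, 4), -4)), 4), Add(1, 7)), 2) = Pow(Add(Mul(Mul(-3, Rational(-15, 4)), 4), 8), 2) = Pow(Add(Mul(Rational(45, 4), 4), 8), 2) = Pow(Add(45, 8), 2) = Pow(53, 2) = 2809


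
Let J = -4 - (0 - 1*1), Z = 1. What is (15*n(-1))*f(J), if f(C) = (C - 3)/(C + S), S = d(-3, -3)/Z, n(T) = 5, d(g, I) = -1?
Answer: 225/2 ≈ 112.50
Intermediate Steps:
S = -1 (S = -1/1 = -1*1 = -1)
J = -3 (J = -4 - (0 - 1) = -4 - 1*(-1) = -4 + 1 = -3)
f(C) = (-3 + C)/(-1 + C) (f(C) = (C - 3)/(C - 1) = (-3 + C)/(-1 + C))
(15*n(-1))*f(J) = (15*5)*((-3 - 3)/(-1 - 3)) = 75*(-6/(-4)) = 75*(-¼*(-6)) = 75*(3/2) = 225/2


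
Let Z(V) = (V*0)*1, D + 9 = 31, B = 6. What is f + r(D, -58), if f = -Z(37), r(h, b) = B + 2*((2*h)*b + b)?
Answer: -5214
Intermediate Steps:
D = 22 (D = -9 + 31 = 22)
Z(V) = 0 (Z(V) = 0*1 = 0)
r(h, b) = 6 + 2*b + 4*b*h (r(h, b) = 6 + 2*((2*h)*b + b) = 6 + 2*(2*b*h + b) = 6 + 2*(b + 2*b*h) = 6 + (2*b + 4*b*h) = 6 + 2*b + 4*b*h)
f = 0 (f = -1*0 = 0)
f + r(D, -58) = 0 + (6 + 2*(-58) + 4*(-58)*22) = 0 + (6 - 116 - 5104) = 0 - 5214 = -5214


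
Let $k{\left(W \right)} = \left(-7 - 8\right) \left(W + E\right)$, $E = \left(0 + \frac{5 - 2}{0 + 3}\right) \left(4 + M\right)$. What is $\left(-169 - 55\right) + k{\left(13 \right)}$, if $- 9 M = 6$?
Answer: $-469$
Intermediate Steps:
$M = - \frac{2}{3}$ ($M = \left(- \frac{1}{9}\right) 6 = - \frac{2}{3} \approx -0.66667$)
$E = \frac{10}{3}$ ($E = \left(0 + \frac{5 - 2}{0 + 3}\right) \left(4 - \frac{2}{3}\right) = \left(0 + \frac{3}{3}\right) \frac{10}{3} = \left(0 + 3 \cdot \frac{1}{3}\right) \frac{10}{3} = \left(0 + 1\right) \frac{10}{3} = 1 \cdot \frac{10}{3} = \frac{10}{3} \approx 3.3333$)
$k{\left(W \right)} = -50 - 15 W$ ($k{\left(W \right)} = \left(-7 - 8\right) \left(W + \frac{10}{3}\right) = - 15 \left(\frac{10}{3} + W\right) = -50 - 15 W$)
$\left(-169 - 55\right) + k{\left(13 \right)} = \left(-169 - 55\right) - 245 = -224 - 245 = -469$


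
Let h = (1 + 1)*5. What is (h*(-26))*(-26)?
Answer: 6760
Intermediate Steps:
h = 10 (h = 2*5 = 10)
(h*(-26))*(-26) = (10*(-26))*(-26) = -260*(-26) = 6760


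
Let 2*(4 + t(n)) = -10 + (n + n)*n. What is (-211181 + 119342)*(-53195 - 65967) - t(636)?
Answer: 10943314431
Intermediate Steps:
t(n) = -9 + n² (t(n) = -4 + (-10 + (n + n)*n)/2 = -4 + (-10 + (2*n)*n)/2 = -4 + (-10 + 2*n²)/2 = -4 + (-5 + n²) = -9 + n²)
(-211181 + 119342)*(-53195 - 65967) - t(636) = (-211181 + 119342)*(-53195 - 65967) - (-9 + 636²) = -91839*(-119162) - (-9 + 404496) = 10943718918 - 1*404487 = 10943718918 - 404487 = 10943314431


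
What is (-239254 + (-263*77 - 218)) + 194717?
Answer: -65006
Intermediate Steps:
(-239254 + (-263*77 - 218)) + 194717 = (-239254 + (-20251 - 218)) + 194717 = (-239254 - 20469) + 194717 = -259723 + 194717 = -65006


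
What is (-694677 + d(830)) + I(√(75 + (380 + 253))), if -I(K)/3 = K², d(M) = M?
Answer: -695971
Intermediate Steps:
I(K) = -3*K²
(-694677 + d(830)) + I(√(75 + (380 + 253))) = (-694677 + 830) - 3*(√(75 + (380 + 253)))² = -693847 - 3*(√(75 + 633))² = -693847 - 3*(√708)² = -693847 - 3*(2*√177)² = -693847 - 3*708 = -693847 - 2124 = -695971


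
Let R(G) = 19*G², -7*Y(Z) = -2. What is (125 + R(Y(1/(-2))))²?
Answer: 38452401/2401 ≈ 16015.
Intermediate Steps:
Y(Z) = 2/7 (Y(Z) = -⅐*(-2) = 2/7)
(125 + R(Y(1/(-2))))² = (125 + 19*(2/7)²)² = (125 + 19*(4/49))² = (125 + 76/49)² = (6201/49)² = 38452401/2401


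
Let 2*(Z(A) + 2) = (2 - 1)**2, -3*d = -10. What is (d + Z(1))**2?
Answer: 121/36 ≈ 3.3611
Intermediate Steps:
d = 10/3 (d = -1/3*(-10) = 10/3 ≈ 3.3333)
Z(A) = -3/2 (Z(A) = -2 + (2 - 1)**2/2 = -2 + (1/2)*1**2 = -2 + (1/2)*1 = -2 + 1/2 = -3/2)
(d + Z(1))**2 = (10/3 - 3/2)**2 = (11/6)**2 = 121/36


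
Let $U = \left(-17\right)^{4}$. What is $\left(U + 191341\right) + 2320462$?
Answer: $2595324$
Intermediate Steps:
$U = 83521$
$\left(U + 191341\right) + 2320462 = \left(83521 + 191341\right) + 2320462 = 274862 + 2320462 = 2595324$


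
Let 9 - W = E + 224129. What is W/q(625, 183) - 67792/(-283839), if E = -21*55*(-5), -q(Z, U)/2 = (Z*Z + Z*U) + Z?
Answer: 26761565381/57406437750 ≈ 0.46618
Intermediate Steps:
q(Z, U) = -2*Z - 2*Z² - 2*U*Z (q(Z, U) = -2*((Z*Z + Z*U) + Z) = -2*((Z² + U*Z) + Z) = -2*(Z + Z² + U*Z) = -2*Z - 2*Z² - 2*U*Z)
E = 5775 (E = -1155*(-5) = 5775)
W = -229895 (W = 9 - (5775 + 224129) = 9 - 1*229904 = 9 - 229904 = -229895)
W/q(625, 183) - 67792/(-283839) = -229895*(-1/(1250*(1 + 183 + 625))) - 67792/(-283839) = -229895/((-2*625*809)) - 67792*(-1/283839) = -229895/(-1011250) + 67792/283839 = -229895*(-1/1011250) + 67792/283839 = 45979/202250 + 67792/283839 = 26761565381/57406437750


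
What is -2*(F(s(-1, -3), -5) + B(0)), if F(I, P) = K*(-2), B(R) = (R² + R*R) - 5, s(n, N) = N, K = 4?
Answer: 26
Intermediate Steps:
B(R) = -5 + 2*R² (B(R) = (R² + R²) - 5 = 2*R² - 5 = -5 + 2*R²)
F(I, P) = -8 (F(I, P) = 4*(-2) = -8)
-2*(F(s(-1, -3), -5) + B(0)) = -2*(-8 + (-5 + 2*0²)) = -2*(-8 + (-5 + 2*0)) = -2*(-8 + (-5 + 0)) = -2*(-8 - 5) = -2*(-13) = 26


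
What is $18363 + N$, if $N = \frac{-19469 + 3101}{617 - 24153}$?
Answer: $\frac{27012996}{1471} \approx 18364.0$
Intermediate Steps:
$N = \frac{1023}{1471}$ ($N = - \frac{16368}{-23536} = \left(-16368\right) \left(- \frac{1}{23536}\right) = \frac{1023}{1471} \approx 0.69545$)
$18363 + N = 18363 + \frac{1023}{1471} = \frac{27012996}{1471}$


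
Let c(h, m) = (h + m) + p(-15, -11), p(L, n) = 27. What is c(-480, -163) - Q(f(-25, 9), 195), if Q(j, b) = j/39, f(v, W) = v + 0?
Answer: -23999/39 ≈ -615.36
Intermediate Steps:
c(h, m) = 27 + h + m (c(h, m) = (h + m) + 27 = 27 + h + m)
f(v, W) = v
Q(j, b) = j/39 (Q(j, b) = j*(1/39) = j/39)
c(-480, -163) - Q(f(-25, 9), 195) = (27 - 480 - 163) - (-25)/39 = -616 - 1*(-25/39) = -616 + 25/39 = -23999/39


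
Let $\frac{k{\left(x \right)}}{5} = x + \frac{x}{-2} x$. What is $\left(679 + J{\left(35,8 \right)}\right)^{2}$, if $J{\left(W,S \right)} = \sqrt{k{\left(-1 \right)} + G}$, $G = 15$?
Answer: $\frac{\left(1358 + \sqrt{30}\right)^{2}}{4} \approx 4.6477 \cdot 10^{5}$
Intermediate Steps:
$k{\left(x \right)} = 5 x - \frac{5 x^{2}}{2}$ ($k{\left(x \right)} = 5 \left(x + \frac{x}{-2} x\right) = 5 \left(x + x \left(- \frac{1}{2}\right) x\right) = 5 \left(x + - \frac{x}{2} x\right) = 5 \left(x - \frac{x^{2}}{2}\right) = 5 x - \frac{5 x^{2}}{2}$)
$J{\left(W,S \right)} = \frac{\sqrt{30}}{2}$ ($J{\left(W,S \right)} = \sqrt{\frac{5}{2} \left(-1\right) \left(2 - -1\right) + 15} = \sqrt{\frac{5}{2} \left(-1\right) \left(2 + 1\right) + 15} = \sqrt{\frac{5}{2} \left(-1\right) 3 + 15} = \sqrt{- \frac{15}{2} + 15} = \sqrt{\frac{15}{2}} = \frac{\sqrt{30}}{2}$)
$\left(679 + J{\left(35,8 \right)}\right)^{2} = \left(679 + \frac{\sqrt{30}}{2}\right)^{2}$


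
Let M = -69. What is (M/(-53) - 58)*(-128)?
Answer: 384640/53 ≈ 7257.4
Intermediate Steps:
(M/(-53) - 58)*(-128) = (-69/(-53) - 58)*(-128) = (-69*(-1/53) - 58)*(-128) = (69/53 - 58)*(-128) = -3005/53*(-128) = 384640/53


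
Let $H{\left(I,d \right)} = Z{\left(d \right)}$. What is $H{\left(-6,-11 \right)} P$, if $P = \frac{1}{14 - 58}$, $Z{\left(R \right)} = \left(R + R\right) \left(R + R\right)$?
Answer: $-11$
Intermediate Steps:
$Z{\left(R \right)} = 4 R^{2}$ ($Z{\left(R \right)} = 2 R 2 R = 4 R^{2}$)
$H{\left(I,d \right)} = 4 d^{2}$
$P = - \frac{1}{44}$ ($P = \frac{1}{-44} = - \frac{1}{44} \approx -0.022727$)
$H{\left(-6,-11 \right)} P = 4 \left(-11\right)^{2} \left(- \frac{1}{44}\right) = 4 \cdot 121 \left(- \frac{1}{44}\right) = 484 \left(- \frac{1}{44}\right) = -11$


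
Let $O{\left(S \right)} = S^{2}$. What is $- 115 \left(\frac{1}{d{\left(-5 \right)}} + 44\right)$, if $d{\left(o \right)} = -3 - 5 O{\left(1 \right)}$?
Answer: $- \frac{40365}{8} \approx -5045.6$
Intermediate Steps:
$d{\left(o \right)} = -8$ ($d{\left(o \right)} = -3 - 5 \cdot 1^{2} = -3 - 5 = -8$)
$- 115 \left(\frac{1}{d{\left(-5 \right)}} + 44\right) = - 115 \left(\frac{1}{-8} + 44\right) = - 115 \left(- \frac{1}{8} + 44\right) = \left(-115\right) \frac{351}{8} = - \frac{40365}{8}$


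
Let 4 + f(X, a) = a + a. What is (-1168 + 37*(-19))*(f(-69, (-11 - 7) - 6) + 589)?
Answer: -1004727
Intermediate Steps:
f(X, a) = -4 + 2*a (f(X, a) = -4 + (a + a) = -4 + 2*a)
(-1168 + 37*(-19))*(f(-69, (-11 - 7) - 6) + 589) = (-1168 + 37*(-19))*((-4 + 2*((-11 - 7) - 6)) + 589) = (-1168 - 703)*((-4 + 2*(-18 - 6)) + 589) = -1871*((-4 + 2*(-24)) + 589) = -1871*((-4 - 48) + 589) = -1871*(-52 + 589) = -1871*537 = -1004727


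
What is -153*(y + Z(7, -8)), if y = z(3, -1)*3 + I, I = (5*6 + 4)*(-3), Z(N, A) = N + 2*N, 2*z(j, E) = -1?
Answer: 25245/2 ≈ 12623.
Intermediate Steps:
z(j, E) = -½ (z(j, E) = (½)*(-1) = -½)
Z(N, A) = 3*N
I = -102 (I = (30 + 4)*(-3) = 34*(-3) = -102)
y = -207/2 (y = -½*3 - 102 = -3/2 - 102 = -207/2 ≈ -103.50)
-153*(y + Z(7, -8)) = -153*(-207/2 + 3*7) = -153*(-207/2 + 21) = -153*(-165/2) = 25245/2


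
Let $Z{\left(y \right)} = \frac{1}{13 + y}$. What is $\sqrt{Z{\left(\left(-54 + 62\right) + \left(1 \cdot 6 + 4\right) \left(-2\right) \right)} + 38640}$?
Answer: $\sqrt{38641} \approx 196.57$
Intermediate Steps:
$\sqrt{Z{\left(\left(-54 + 62\right) + \left(1 \cdot 6 + 4\right) \left(-2\right) \right)} + 38640} = \sqrt{\frac{1}{13 + \left(\left(-54 + 62\right) + \left(1 \cdot 6 + 4\right) \left(-2\right)\right)} + 38640} = \sqrt{\frac{1}{13 + \left(8 + \left(6 + 4\right) \left(-2\right)\right)} + 38640} = \sqrt{\frac{1}{13 + \left(8 + 10 \left(-2\right)\right)} + 38640} = \sqrt{\frac{1}{13 + \left(8 - 20\right)} + 38640} = \sqrt{\frac{1}{13 - 12} + 38640} = \sqrt{1^{-1} + 38640} = \sqrt{1 + 38640} = \sqrt{38641}$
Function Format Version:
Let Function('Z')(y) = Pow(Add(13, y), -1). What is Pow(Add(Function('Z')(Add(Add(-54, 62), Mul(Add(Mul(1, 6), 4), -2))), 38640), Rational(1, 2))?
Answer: Pow(38641, Rational(1, 2)) ≈ 196.57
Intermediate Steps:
Pow(Add(Function('Z')(Add(Add(-54, 62), Mul(Add(Mul(1, 6), 4), -2))), 38640), Rational(1, 2)) = Pow(Add(Pow(Add(13, Add(Add(-54, 62), Mul(Add(Mul(1, 6), 4), -2))), -1), 38640), Rational(1, 2)) = Pow(Add(Pow(Add(13, Add(8, Mul(Add(6, 4), -2))), -1), 38640), Rational(1, 2)) = Pow(Add(Pow(Add(13, Add(8, Mul(10, -2))), -1), 38640), Rational(1, 2)) = Pow(Add(Pow(Add(13, Add(8, -20)), -1), 38640), Rational(1, 2)) = Pow(Add(Pow(Add(13, -12), -1), 38640), Rational(1, 2)) = Pow(Add(Pow(1, -1), 38640), Rational(1, 2)) = Pow(Add(1, 38640), Rational(1, 2)) = Pow(38641, Rational(1, 2))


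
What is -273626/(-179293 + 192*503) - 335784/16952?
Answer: -2892067147/175277323 ≈ -16.500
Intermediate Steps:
-273626/(-179293 + 192*503) - 335784/16952 = -273626/(-179293 + 96576) - 335784*1/16952 = -273626/(-82717) - 41973/2119 = -273626*(-1/82717) - 41973/2119 = 273626/82717 - 41973/2119 = -2892067147/175277323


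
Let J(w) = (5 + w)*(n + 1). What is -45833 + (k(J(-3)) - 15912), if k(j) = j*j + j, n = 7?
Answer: -61473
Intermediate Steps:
J(w) = 40 + 8*w (J(w) = (5 + w)*(7 + 1) = (5 + w)*8 = 40 + 8*w)
k(j) = j + j² (k(j) = j² + j = j + j²)
-45833 + (k(J(-3)) - 15912) = -45833 + ((40 + 8*(-3))*(1 + (40 + 8*(-3))) - 15912) = -45833 + ((40 - 24)*(1 + (40 - 24)) - 15912) = -45833 + (16*(1 + 16) - 15912) = -45833 + (16*17 - 15912) = -45833 + (272 - 15912) = -45833 - 15640 = -61473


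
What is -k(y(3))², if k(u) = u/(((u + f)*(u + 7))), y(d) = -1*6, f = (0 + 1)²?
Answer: -36/25 ≈ -1.4400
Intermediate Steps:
f = 1 (f = 1² = 1)
y(d) = -6
k(u) = u/((1 + u)*(7 + u)) (k(u) = u/(((u + 1)*(u + 7))) = u/(((1 + u)*(7 + u))) = u*(1/((1 + u)*(7 + u))) = u/((1 + u)*(7 + u)))
-k(y(3))² = -(-6/(7 + (-6)² + 8*(-6)))² = -(-6/(7 + 36 - 48))² = -(-6/(-5))² = -(-6*(-⅕))² = -(6/5)² = -1*36/25 = -36/25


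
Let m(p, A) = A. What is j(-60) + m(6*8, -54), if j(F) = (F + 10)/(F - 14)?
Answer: -1973/37 ≈ -53.324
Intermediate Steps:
j(F) = (10 + F)/(-14 + F)
j(-60) + m(6*8, -54) = (10 - 60)/(-14 - 60) - 54 = -50/(-74) - 54 = -1/74*(-50) - 54 = 25/37 - 54 = -1973/37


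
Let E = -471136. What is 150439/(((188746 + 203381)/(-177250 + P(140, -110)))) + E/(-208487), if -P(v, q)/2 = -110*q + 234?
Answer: -2110962556608234/27251127283 ≈ -77463.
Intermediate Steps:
P(v, q) = -468 + 220*q (P(v, q) = -2*(-110*q + 234) = -2*(234 - 110*q) = -468 + 220*q)
150439/(((188746 + 203381)/(-177250 + P(140, -110)))) + E/(-208487) = 150439/(((188746 + 203381)/(-177250 + (-468 + 220*(-110))))) - 471136/(-208487) = 150439/((392127/(-177250 + (-468 - 24200)))) - 471136*(-1/208487) = 150439/((392127/(-177250 - 24668))) + 471136/208487 = 150439/((392127/(-201918))) + 471136/208487 = 150439/((392127*(-1/201918))) + 471136/208487 = 150439/(-130709/67306) + 471136/208487 = 150439*(-67306/130709) + 471136/208487 = -10125447334/130709 + 471136/208487 = -2110962556608234/27251127283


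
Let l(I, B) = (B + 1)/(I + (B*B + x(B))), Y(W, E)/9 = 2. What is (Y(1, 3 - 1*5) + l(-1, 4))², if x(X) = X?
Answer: 120409/361 ≈ 333.54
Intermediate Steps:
Y(W, E) = 18 (Y(W, E) = 9*2 = 18)
l(I, B) = (1 + B)/(B + I + B²) (l(I, B) = (B + 1)/(I + (B*B + B)) = (1 + B)/(I + (B² + B)) = (1 + B)/(I + (B + B²)) = (1 + B)/(B + I + B²))
(Y(1, 3 - 1*5) + l(-1, 4))² = (18 + (1 + 4)/(4 - 1 + 4²))² = (18 + 5/(4 - 1 + 16))² = (18 + 5/19)² = (347/19)² = 120409/361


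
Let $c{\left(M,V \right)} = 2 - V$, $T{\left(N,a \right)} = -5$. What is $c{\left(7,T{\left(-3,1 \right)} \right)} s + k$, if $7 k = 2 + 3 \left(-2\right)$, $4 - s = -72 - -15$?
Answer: $\frac{2985}{7} \approx 426.43$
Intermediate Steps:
$s = 61$ ($s = 4 - \left(-72 - -15\right) = 4 - \left(-72 + 15\right) = 4 - -57 = 4 + 57 = 61$)
$k = - \frac{4}{7}$ ($k = \frac{2 + 3 \left(-2\right)}{7} = \frac{2 - 6}{7} = \frac{1}{7} \left(-4\right) = - \frac{4}{7} \approx -0.57143$)
$c{\left(7,T{\left(-3,1 \right)} \right)} s + k = \left(2 - -5\right) 61 - \frac{4}{7} = \left(2 + 5\right) 61 - \frac{4}{7} = 7 \cdot 61 - \frac{4}{7} = 427 - \frac{4}{7} = \frac{2985}{7}$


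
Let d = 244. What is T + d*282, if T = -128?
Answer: 68680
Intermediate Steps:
T + d*282 = -128 + 244*282 = -128 + 68808 = 68680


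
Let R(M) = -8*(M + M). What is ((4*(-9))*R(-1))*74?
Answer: -42624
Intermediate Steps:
R(M) = -16*M
((4*(-9))*R(-1))*74 = ((4*(-9))*(-16*(-1)))*74 = -36*16*74 = -576*74 = -42624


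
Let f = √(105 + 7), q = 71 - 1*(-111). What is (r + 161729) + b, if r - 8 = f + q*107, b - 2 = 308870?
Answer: 490083 + 4*√7 ≈ 4.9009e+5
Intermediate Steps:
b = 308872 (b = 2 + 308870 = 308872)
q = 182 (q = 71 + 111 = 182)
f = 4*√7 (f = √112 = 4*√7 ≈ 10.583)
r = 19482 + 4*√7 (r = 8 + (4*√7 + 182*107) = 8 + (4*√7 + 19474) = 8 + (19474 + 4*√7) = 19482 + 4*√7 ≈ 19493.)
(r + 161729) + b = ((19482 + 4*√7) + 161729) + 308872 = (181211 + 4*√7) + 308872 = 490083 + 4*√7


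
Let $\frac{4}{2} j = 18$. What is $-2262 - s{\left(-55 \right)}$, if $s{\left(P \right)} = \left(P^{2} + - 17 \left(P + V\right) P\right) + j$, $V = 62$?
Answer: $-11841$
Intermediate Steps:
$j = 9$ ($j = \frac{1}{2} \cdot 18 = 9$)
$s{\left(P \right)} = 9 + P^{2} + P \left(-1054 - 17 P\right)$ ($s{\left(P \right)} = \left(P^{2} + - 17 \left(P + 62\right) P\right) + 9 = \left(P^{2} + - 17 \left(62 + P\right) P\right) + 9 = \left(P^{2} + \left(-1054 - 17 P\right) P\right) + 9 = \left(P^{2} + P \left(-1054 - 17 P\right)\right) + 9 = 9 + P^{2} + P \left(-1054 - 17 P\right)$)
$-2262 - s{\left(-55 \right)} = -2262 - \left(9 - -57970 - 16 \left(-55\right)^{2}\right) = -2262 - \left(9 + 57970 - 48400\right) = -2262 - 9579 = -11841$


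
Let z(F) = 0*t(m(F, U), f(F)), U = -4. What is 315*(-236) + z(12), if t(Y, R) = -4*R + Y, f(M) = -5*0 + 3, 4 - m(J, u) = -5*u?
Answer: -74340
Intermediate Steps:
m(J, u) = 4 + 5*u (m(J, u) = 4 - (-5)*u = 4 + 5*u)
f(M) = 3 (f(M) = 0 + 3 = 3)
t(Y, R) = Y - 4*R
z(F) = 0 (z(F) = 0*((4 + 5*(-4)) - 4*3) = 0*((4 - 20) - 12) = 0*(-16 - 12) = 0*(-28) = 0)
315*(-236) + z(12) = 315*(-236) + 0 = -74340 + 0 = -74340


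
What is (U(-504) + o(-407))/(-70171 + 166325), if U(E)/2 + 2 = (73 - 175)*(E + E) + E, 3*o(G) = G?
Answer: 613453/288462 ≈ 2.1266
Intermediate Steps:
o(G) = G/3
U(E) = -4 - 406*E (U(E) = -4 + 2*((73 - 175)*(E + E) + E) = -4 + 2*(-204*E + E) = -4 + 2*(-203*E) = -4 - 406*E)
(U(-504) + o(-407))/(-70171 + 166325) = ((-4 - 406*(-504)) + (⅓)*(-407))/(-70171 + 166325) = ((-4 + 204624) - 407/3)/96154 = (204620 - 407/3)*(1/96154) = (613453/3)*(1/96154) = 613453/288462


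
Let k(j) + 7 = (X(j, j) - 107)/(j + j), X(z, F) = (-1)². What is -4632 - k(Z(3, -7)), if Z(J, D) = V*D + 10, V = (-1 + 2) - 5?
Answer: -175697/38 ≈ -4623.6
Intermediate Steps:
X(z, F) = 1
V = -4 (V = 1 - 5 = -4)
Z(J, D) = 10 - 4*D (Z(J, D) = -4*D + 10 = 10 - 4*D)
k(j) = -7 - 53/j (k(j) = -7 + (1 - 107)/(j + j) = -7 - 106*1/(2*j) = -7 - 53/j)
-4632 - k(Z(3, -7)) = -4632 - (-7 - 53/(10 - 4*(-7))) = -4632 - (-7 - 53/(10 + 28)) = -4632 - (-7 - 53/38) = -4632 - 1*(-319/38) = -4632 + 319/38 = -175697/38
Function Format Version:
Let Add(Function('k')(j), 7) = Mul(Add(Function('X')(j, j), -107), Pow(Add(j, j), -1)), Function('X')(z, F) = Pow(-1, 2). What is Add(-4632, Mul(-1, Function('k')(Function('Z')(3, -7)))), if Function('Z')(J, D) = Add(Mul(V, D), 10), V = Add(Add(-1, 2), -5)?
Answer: Rational(-175697, 38) ≈ -4623.6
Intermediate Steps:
Function('X')(z, F) = 1
V = -4 (V = Add(1, -5) = -4)
Function('Z')(J, D) = Add(10, Mul(-4, D)) (Function('Z')(J, D) = Add(Mul(-4, D), 10) = Add(10, Mul(-4, D)))
Function('k')(j) = Add(-7, Mul(-53, Pow(j, -1))) (Function('k')(j) = Add(-7, Mul(Add(1, -107), Pow(Add(j, j), -1))) = Add(-7, Mul(-106, Pow(Mul(2, j), -1))) = Add(-7, Mul(-106, Mul(Rational(1, 2), Pow(j, -1)))) = Add(-7, Mul(-53, Pow(j, -1))))
Add(-4632, Mul(-1, Function('k')(Function('Z')(3, -7)))) = Add(-4632, Mul(-1, Add(-7, Mul(-53, Pow(Add(10, Mul(-4, -7)), -1))))) = Add(-4632, Mul(-1, Add(-7, Mul(-53, Pow(Add(10, 28), -1))))) = Add(-4632, Mul(-1, Add(-7, Mul(-53, Pow(38, -1))))) = Add(-4632, Mul(-1, Add(-7, Mul(-53, Rational(1, 38))))) = Add(-4632, Mul(-1, Add(-7, Rational(-53, 38)))) = Add(-4632, Mul(-1, Rational(-319, 38))) = Add(-4632, Rational(319, 38)) = Rational(-175697, 38)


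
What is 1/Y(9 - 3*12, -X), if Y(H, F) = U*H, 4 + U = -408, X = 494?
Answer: 1/11124 ≈ 8.9896e-5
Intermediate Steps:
U = -412 (U = -4 - 408 = -412)
Y(H, F) = -412*H
1/Y(9 - 3*12, -X) = 1/(-412*(9 - 3*12)) = 1/(-412*(9 - 36)) = 1/(-412*(-27)) = 1/11124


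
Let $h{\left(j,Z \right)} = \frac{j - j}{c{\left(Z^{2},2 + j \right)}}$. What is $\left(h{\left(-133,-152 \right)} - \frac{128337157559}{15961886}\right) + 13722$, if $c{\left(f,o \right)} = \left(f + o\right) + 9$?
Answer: $\frac{90691842133}{15961886} \approx 5681.8$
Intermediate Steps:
$c{\left(f,o \right)} = 9 + f + o$
$h{\left(j,Z \right)} = 0$ ($h{\left(j,Z \right)} = \frac{j - j}{9 + Z^{2} + \left(2 + j\right)} = \frac{0}{11 + j + Z^{2}} = 0$)
$\left(h{\left(-133,-152 \right)} - \frac{128337157559}{15961886}\right) + 13722 = \left(0 - \frac{128337157559}{15961886}\right) + 13722 = - \frac{128337157559}{15961886} + 13722 = \frac{90691842133}{15961886}$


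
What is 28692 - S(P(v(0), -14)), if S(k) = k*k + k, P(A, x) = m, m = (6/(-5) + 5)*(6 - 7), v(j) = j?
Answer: 717034/25 ≈ 28681.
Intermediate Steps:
m = -19/5 (m = (6*(-⅕) + 5)*(-1) = (-6/5 + 5)*(-1) = (19/5)*(-1) = -19/5 ≈ -3.8000)
P(A, x) = -19/5
S(k) = k + k² (S(k) = k² + k = k + k²)
28692 - S(P(v(0), -14)) = 28692 - (-19)*(1 - 19/5)/5 = 28692 - (-19)*(-14)/(5*5) = 28692 - 1*266/25 = 28692 - 266/25 = 717034/25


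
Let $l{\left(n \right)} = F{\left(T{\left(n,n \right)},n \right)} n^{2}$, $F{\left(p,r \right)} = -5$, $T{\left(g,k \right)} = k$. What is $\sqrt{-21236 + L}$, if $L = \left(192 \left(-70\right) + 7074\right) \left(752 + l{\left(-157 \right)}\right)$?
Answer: $\sqrt{779769202} \approx 27924.0$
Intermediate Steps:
$l{\left(n \right)} = - 5 n^{2}$
$L = 779790438$ ($L = \left(192 \left(-70\right) + 7074\right) \left(752 - 5 \left(-157\right)^{2}\right) = \left(-13440 + 7074\right) \left(752 - 123245\right) = - 6366 \left(752 - 123245\right) = \left(-6366\right) \left(-122493\right) = 779790438$)
$\sqrt{-21236 + L} = \sqrt{-21236 + 779790438} = \sqrt{779769202}$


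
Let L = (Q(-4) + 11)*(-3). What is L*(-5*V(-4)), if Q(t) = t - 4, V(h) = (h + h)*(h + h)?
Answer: 2880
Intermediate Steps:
V(h) = 4*h**2 (V(h) = (2*h)*(2*h) = 4*h**2)
Q(t) = -4 + t
L = -9 (L = ((-4 - 4) + 11)*(-3) = (-8 + 11)*(-3) = 3*(-3) = -9)
L*(-5*V(-4)) = -(-45)*4*(-4)**2 = -(-45)*4*16 = -(-45)*64 = -9*(-320) = 2880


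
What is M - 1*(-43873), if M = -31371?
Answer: 12502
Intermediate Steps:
M - 1*(-43873) = -31371 - 1*(-43873) = -31371 + 43873 = 12502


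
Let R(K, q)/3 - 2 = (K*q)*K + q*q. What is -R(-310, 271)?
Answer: -78349629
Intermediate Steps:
R(K, q) = 6 + 3*q² + 3*q*K² (R(K, q) = 6 + 3*((K*q)*K + q*q) = 6 + 3*(q*K² + q²) = 6 + 3*(q² + q*K²) = 6 + (3*q² + 3*q*K²) = 6 + 3*q² + 3*q*K²)
-R(-310, 271) = -(6 + 3*271² + 3*271*(-310)²) = -(6 + 3*73441 + 3*271*96100) = -(6 + 220323 + 78129300) = -1*78349629 = -78349629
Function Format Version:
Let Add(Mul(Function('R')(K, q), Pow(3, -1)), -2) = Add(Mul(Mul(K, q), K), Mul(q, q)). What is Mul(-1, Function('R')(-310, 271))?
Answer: -78349629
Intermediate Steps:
Function('R')(K, q) = Add(6, Mul(3, Pow(q, 2)), Mul(3, q, Pow(K, 2))) (Function('R')(K, q) = Add(6, Mul(3, Add(Mul(Mul(K, q), K), Mul(q, q)))) = Add(6, Mul(3, Add(Mul(q, Pow(K, 2)), Pow(q, 2)))) = Add(6, Mul(3, Add(Pow(q, 2), Mul(q, Pow(K, 2))))) = Add(6, Add(Mul(3, Pow(q, 2)), Mul(3, q, Pow(K, 2)))) = Add(6, Mul(3, Pow(q, 2)), Mul(3, q, Pow(K, 2))))
Mul(-1, Function('R')(-310, 271)) = Mul(-1, Add(6, Mul(3, Pow(271, 2)), Mul(3, 271, Pow(-310, 2)))) = Mul(-1, Add(6, Mul(3, 73441), Mul(3, 271, 96100))) = Mul(-1, Add(6, 220323, 78129300)) = Mul(-1, 78349629) = -78349629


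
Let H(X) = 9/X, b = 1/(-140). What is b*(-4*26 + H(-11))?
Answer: 1153/1540 ≈ 0.74870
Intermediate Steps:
b = -1/140 ≈ -0.0071429
b*(-4*26 + H(-11)) = -(-4*26 + 9/(-11))/140 = -(-104 + 9*(-1/11))/140 = -(-104 - 9/11)/140 = -1/140*(-1153/11) = 1153/1540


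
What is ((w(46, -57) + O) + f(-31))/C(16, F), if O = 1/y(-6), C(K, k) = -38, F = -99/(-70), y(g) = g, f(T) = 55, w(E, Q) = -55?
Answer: 1/228 ≈ 0.0043860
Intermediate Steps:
F = 99/70 (F = -99*(-1/70) = 99/70 ≈ 1.4143)
O = -1/6 (O = 1/(-6) = -1/6 ≈ -0.16667)
((w(46, -57) + O) + f(-31))/C(16, F) = ((-55 - 1/6) + 55)/(-38) = (-331/6 + 55)*(-1/38) = -1/6*(-1/38) = 1/228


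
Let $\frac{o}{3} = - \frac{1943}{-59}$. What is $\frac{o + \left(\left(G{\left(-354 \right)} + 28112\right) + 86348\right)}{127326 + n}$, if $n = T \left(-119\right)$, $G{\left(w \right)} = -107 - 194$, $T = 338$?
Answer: $\frac{3370605}{2569568} \approx 1.3117$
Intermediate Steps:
$G{\left(w \right)} = -301$
$n = -40222$ ($n = 338 \left(-119\right) = -40222$)
$o = \frac{5829}{59}$ ($o = 3 \left(- \frac{1943}{-59}\right) = 3 \left(\left(-1943\right) \left(- \frac{1}{59}\right)\right) = 3 \cdot \frac{1943}{59} = \frac{5829}{59} \approx 98.797$)
$\frac{o + \left(\left(G{\left(-354 \right)} + 28112\right) + 86348\right)}{127326 + n} = \frac{\frac{5829}{59} + \left(\left(-301 + 28112\right) + 86348\right)}{127326 - 40222} = \frac{\frac{5829}{59} + \left(27811 + 86348\right)}{87104} = \left(\frac{5829}{59} + 114159\right) \frac{1}{87104} = \frac{6741210}{59} \cdot \frac{1}{87104} = \frac{3370605}{2569568}$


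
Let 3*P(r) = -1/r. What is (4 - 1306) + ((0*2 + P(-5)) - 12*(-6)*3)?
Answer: -16289/15 ≈ -1085.9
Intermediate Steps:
P(r) = -1/(3*r) (P(r) = (-1/r)/3 = -1/(3*r))
(4 - 1306) + ((0*2 + P(-5)) - 12*(-6)*3) = (4 - 1306) + ((0*2 - ⅓/(-5)) - 12*(-6)*3) = -1302 + ((0 - ⅓*(-⅕)) - (-72)*3) = -1302 + ((0 + 1/15) - 1*(-216)) = -1302 + (1/15 + 216) = -1302 + 3241/15 = -16289/15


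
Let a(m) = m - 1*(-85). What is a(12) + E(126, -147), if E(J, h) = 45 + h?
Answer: -5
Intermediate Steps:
a(m) = 85 + m (a(m) = m + 85 = 85 + m)
a(12) + E(126, -147) = (85 + 12) + (45 - 147) = 97 - 102 = -5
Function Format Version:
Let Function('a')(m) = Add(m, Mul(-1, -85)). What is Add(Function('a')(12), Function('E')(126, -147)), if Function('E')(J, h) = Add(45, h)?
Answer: -5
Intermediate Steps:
Function('a')(m) = Add(85, m) (Function('a')(m) = Add(m, 85) = Add(85, m))
Add(Function('a')(12), Function('E')(126, -147)) = Add(Add(85, 12), Add(45, -147)) = Add(97, -102) = -5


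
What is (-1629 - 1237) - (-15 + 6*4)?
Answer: -2875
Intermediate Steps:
(-1629 - 1237) - (-15 + 6*4) = -2866 - (-15 + 24) = -2866 - 1*9 = -2866 - 9 = -2875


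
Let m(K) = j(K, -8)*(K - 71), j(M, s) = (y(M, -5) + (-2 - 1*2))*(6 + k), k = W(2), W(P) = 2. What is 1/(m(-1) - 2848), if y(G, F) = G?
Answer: 1/32 ≈ 0.031250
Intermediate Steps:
k = 2
j(M, s) = -32 + 8*M (j(M, s) = (M + (-2 - 1*2))*(6 + 2) = (M + (-2 - 2))*8 = (M - 4)*8 = (-4 + M)*8 = -32 + 8*M)
m(K) = (-71 + K)*(-32 + 8*K) (m(K) = (-32 + 8*K)*(K - 71) = (-32 + 8*K)*(-71 + K) = (-71 + K)*(-32 + 8*K))
1/(m(-1) - 2848) = 1/(8*(-71 - 1)*(-4 - 1) - 2848) = 1/(8*(-72)*(-5) - 2848) = 1/(2880 - 2848) = 1/32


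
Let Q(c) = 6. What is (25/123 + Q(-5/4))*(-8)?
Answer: -6104/123 ≈ -49.626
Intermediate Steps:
(25/123 + Q(-5/4))*(-8) = (25/123 + 6)*(-8) = (763/123)*(-8) = -6104/123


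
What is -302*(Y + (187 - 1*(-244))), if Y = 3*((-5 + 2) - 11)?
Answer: -117478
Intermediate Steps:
Y = -42 (Y = 3*(-3 - 11) = 3*(-14) = -42)
-302*(Y + (187 - 1*(-244))) = -302*(-42 + (187 - 1*(-244))) = -302*(-42 + (187 + 244)) = -302*(-42 + 431) = -302*389 = -117478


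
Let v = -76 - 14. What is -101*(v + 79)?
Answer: 1111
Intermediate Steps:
v = -90
-101*(v + 79) = -101*(-90 + 79) = -101*(-11) = 1111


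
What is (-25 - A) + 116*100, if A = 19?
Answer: 11556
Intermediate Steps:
(-25 - A) + 116*100 = (-25 - 1*19) + 116*100 = (-25 - 19) + 11600 = -44 + 11600 = 11556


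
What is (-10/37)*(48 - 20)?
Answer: -280/37 ≈ -7.5676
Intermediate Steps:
(-10/37)*(48 - 20) = -10*1/37*28 = -10/37*28 = -280/37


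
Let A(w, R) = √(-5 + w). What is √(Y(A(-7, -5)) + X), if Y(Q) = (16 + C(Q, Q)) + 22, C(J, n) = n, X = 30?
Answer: √(68 + 2*I*√3) ≈ 8.2489 + 0.21*I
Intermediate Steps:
Y(Q) = 38 + Q (Y(Q) = (16 + Q) + 22 = 38 + Q)
√(Y(A(-7, -5)) + X) = √((38 + √(-5 - 7)) + 30) = √((38 + √(-12)) + 30) = √((38 + 2*I*√3) + 30) = √(68 + 2*I*√3)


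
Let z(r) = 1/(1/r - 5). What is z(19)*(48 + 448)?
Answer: -4712/47 ≈ -100.26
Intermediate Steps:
z(r) = 1/(-5 + 1/r)
z(19)*(48 + 448) = (-1*19/(-1 + 5*19))*(48 + 448) = -1*19/(-1 + 95)*496 = -1*19/94*496 = -1*19*1/94*496 = -19/94*496 = -4712/47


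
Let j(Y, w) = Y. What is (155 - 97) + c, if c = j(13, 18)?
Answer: 71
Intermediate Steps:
c = 13
(155 - 97) + c = (155 - 97) + 13 = 58 + 13 = 71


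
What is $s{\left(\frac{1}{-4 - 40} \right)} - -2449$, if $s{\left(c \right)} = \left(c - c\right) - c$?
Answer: $\frac{107757}{44} \approx 2449.0$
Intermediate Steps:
$s{\left(c \right)} = - c$ ($s{\left(c \right)} = 0 - c = - c$)
$s{\left(\frac{1}{-4 - 40} \right)} - -2449 = - \frac{1}{-4 - 40} - -2449 = - \frac{1}{-44} + 2449 = \left(-1\right) \left(- \frac{1}{44}\right) + 2449 = \frac{1}{44} + 2449 = \frac{107757}{44}$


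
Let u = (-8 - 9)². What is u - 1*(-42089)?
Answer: 42378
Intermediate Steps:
u = 289 (u = (-17)² = 289)
u - 1*(-42089) = 289 - 1*(-42089) = 289 + 42089 = 42378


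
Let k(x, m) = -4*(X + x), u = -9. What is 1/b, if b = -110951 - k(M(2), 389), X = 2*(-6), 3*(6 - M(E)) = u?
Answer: -1/110963 ≈ -9.0120e-6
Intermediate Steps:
M(E) = 9 (M(E) = 6 - ⅓*(-9) = 6 + 3 = 9)
X = -12
k(x, m) = 48 - 4*x (k(x, m) = -4*(-12 + x) = 48 - 4*x)
b = -110963 (b = -110951 - (48 - 4*9) = -110951 - (48 - 36) = -110951 - 1*12 = -110951 - 12 = -110963)
1/b = 1/(-110963) = -1/110963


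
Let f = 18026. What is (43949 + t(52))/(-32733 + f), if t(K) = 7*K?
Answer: -44313/14707 ≈ -3.0131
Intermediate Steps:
(43949 + t(52))/(-32733 + f) = (43949 + 7*52)/(-32733 + 18026) = (43949 + 364)/(-14707) = 44313*(-1/14707) = -44313/14707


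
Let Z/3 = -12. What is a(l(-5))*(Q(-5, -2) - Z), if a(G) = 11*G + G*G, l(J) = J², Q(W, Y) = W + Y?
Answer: 26100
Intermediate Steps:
Z = -36 (Z = 3*(-12) = -36)
a(G) = G² + 11*G (a(G) = 11*G + G² = G² + 11*G)
a(l(-5))*(Q(-5, -2) - Z) = ((-5)²*(11 + (-5)²))*((-5 - 2) - 1*(-36)) = (25*(11 + 25))*(-7 + 36) = (25*36)*29 = 900*29 = 26100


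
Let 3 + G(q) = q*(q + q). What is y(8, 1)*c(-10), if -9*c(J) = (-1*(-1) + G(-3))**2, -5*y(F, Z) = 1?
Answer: 256/45 ≈ 5.6889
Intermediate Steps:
y(F, Z) = -1/5 (y(F, Z) = -1/5*1 = -1/5)
G(q) = -3 + 2*q**2 (G(q) = -3 + q*(q + q) = -3 + q*(2*q) = -3 + 2*q**2)
c(J) = -256/9 (c(J) = -(-1*(-1) + (-3 + 2*(-3)**2))**2/9 = -(1 + (-3 + 2*9))**2/9 = -(1 + (-3 + 18))**2/9 = -(1 + 15)**2/9 = -1/9*16**2 = -1/9*256 = -256/9)
y(8, 1)*c(-10) = -1/5*(-256/9) = 256/45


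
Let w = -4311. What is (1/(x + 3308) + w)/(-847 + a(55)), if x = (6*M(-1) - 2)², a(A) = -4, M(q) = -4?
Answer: 17175023/3390384 ≈ 5.0658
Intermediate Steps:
x = 676 (x = (6*(-4) - 2)² = (-24 - 2)² = (-26)² = 676)
(1/(x + 3308) + w)/(-847 + a(55)) = (1/(676 + 3308) - 4311)/(-847 - 4) = (1/3984 - 4311)/(-851) = (1/3984 - 4311)*(-1/851) = -17175023/3984*(-1/851) = 17175023/3390384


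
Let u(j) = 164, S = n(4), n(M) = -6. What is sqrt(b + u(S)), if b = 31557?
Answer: sqrt(31721) ≈ 178.10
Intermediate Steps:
S = -6
sqrt(b + u(S)) = sqrt(31557 + 164) = sqrt(31721)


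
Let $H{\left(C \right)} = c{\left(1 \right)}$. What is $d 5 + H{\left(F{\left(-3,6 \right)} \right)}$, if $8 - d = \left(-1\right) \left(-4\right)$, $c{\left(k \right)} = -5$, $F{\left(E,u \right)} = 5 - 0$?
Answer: $15$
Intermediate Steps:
$F{\left(E,u \right)} = 5$ ($F{\left(E,u \right)} = 5 + 0 = 5$)
$H{\left(C \right)} = -5$
$d = 4$ ($d = 8 - \left(-1\right) \left(-4\right) = 8 - 4 = 4$)
$d 5 + H{\left(F{\left(-3,6 \right)} \right)} = 4 \cdot 5 - 5 = 20 - 5 = 15$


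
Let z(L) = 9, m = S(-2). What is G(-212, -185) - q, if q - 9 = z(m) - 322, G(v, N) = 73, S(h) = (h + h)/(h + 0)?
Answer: 377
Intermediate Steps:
S(h) = 2 (S(h) = (2*h)/h = 2)
m = 2
q = -304 (q = 9 + (9 - 322) = 9 - 313 = -304)
G(-212, -185) - q = 73 - 1*(-304) = 73 + 304 = 377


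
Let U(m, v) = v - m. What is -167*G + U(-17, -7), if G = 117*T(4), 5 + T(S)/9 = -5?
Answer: 1758520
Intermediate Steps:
T(S) = -90 (T(S) = -45 + 9*(-5) = -45 - 45 = -90)
G = -10530 (G = 117*(-90) = -10530)
-167*G + U(-17, -7) = -167*(-10530) + (-7 - 1*(-17)) = 1758510 + (-7 + 17) = 1758510 + 10 = 1758520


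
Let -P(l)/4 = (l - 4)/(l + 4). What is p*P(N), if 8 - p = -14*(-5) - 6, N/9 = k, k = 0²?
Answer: -224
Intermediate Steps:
k = 0
N = 0 (N = 9*0 = 0)
p = -56 (p = 8 - (-14*(-5) - 6) = 8 - (70 - 6) = 8 - 1*64 = 8 - 64 = -56)
P(l) = -4*(-4 + l)/(4 + l) (P(l) = -4*(l - 4)/(l + 4) = -4*(-4 + l)/(4 + l))
p*P(N) = -224*(4 - 1*0)/(4 + 0) = -224*(4 + 0)/4 = -224*4/4 = -56*4 = -224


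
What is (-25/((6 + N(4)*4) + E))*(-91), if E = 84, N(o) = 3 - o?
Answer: 2275/86 ≈ 26.453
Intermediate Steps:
(-25/((6 + N(4)*4) + E))*(-91) = (-25/((6 + (3 - 1*4)*4) + 84))*(-91) = (-25/((6 + (3 - 4)*4) + 84))*(-91) = (-25/((6 - 1*4) + 84))*(-91) = (-25/((6 - 4) + 84))*(-91) = (-25/(2 + 84))*(-91) = (-25/86)*(-91) = ((1/86)*(-25))*(-91) = -25/86*(-91) = 2275/86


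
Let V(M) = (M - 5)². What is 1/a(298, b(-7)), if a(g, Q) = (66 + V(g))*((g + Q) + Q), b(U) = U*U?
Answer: 1/34022340 ≈ 2.9392e-8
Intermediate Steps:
b(U) = U²
V(M) = (-5 + M)²
a(g, Q) = (66 + (-5 + g)²)*(g + 2*Q) (a(g, Q) = (66 + (-5 + g)²)*((g + Q) + Q) = (66 + (-5 + g)²)*((Q + g) + Q) = (66 + (-5 + g)²)*(g + 2*Q))
1/a(298, b(-7)) = 1/(66*298 + 132*(-7)² + 298*(-5 + 298)² + 2*(-7)²*(-5 + 298)²) = 1/(19668 + 132*49 + 298*293² + 2*49*293²) = 1/(19668 + 6468 + 298*85849 + 2*49*85849) = 1/(19668 + 6468 + 25583002 + 8413202) = 1/34022340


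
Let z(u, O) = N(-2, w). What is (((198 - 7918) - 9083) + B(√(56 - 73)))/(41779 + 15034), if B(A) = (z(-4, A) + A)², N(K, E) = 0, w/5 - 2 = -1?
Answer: -16820/56813 ≈ -0.29606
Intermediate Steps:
w = 5 (w = 10 + 5*(-1) = 10 - 5 = 5)
z(u, O) = 0
B(A) = A² (B(A) = (0 + A)² = A²)
(((198 - 7918) - 9083) + B(√(56 - 73)))/(41779 + 15034) = (((198 - 7918) - 9083) + (√(56 - 73))²)/(41779 + 15034) = ((-7720 - 9083) + (√(-17))²)/56813 = (-16803 + (I*√17)²)*(1/56813) = (-16803 - 17)*(1/56813) = -16820*1/56813 = -16820/56813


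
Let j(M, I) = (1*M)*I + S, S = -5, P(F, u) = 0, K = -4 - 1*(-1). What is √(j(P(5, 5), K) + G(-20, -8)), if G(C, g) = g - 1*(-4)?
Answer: 3*I ≈ 3.0*I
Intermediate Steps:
K = -3 (K = -4 + 1 = -3)
G(C, g) = 4 + g (G(C, g) = g + 4 = 4 + g)
j(M, I) = -5 + I*M (j(M, I) = (1*M)*I - 5 = M*I - 5 = I*M - 5 = -5 + I*M)
√(j(P(5, 5), K) + G(-20, -8)) = √((-5 - 3*0) + (4 - 8)) = √((-5 + 0) - 4) = √(-5 - 4) = √(-9) = 3*I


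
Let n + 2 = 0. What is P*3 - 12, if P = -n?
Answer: -6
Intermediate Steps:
n = -2 (n = -2 + 0 = -2)
P = 2 (P = -1*(-2) = 2)
P*3 - 12 = 2*3 - 12 = 6 - 12 = -6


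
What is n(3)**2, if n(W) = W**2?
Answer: 81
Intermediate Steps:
n(3)**2 = (3**2)**2 = 9**2 = 81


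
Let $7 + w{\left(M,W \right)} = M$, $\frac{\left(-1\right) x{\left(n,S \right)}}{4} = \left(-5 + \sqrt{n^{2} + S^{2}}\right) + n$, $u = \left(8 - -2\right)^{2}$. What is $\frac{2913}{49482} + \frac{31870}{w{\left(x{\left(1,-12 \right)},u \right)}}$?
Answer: $- \frac{4728799951}{36930066} - \frac{127480 \sqrt{145}}{2239} \approx -813.65$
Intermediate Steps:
$u = 100$ ($u = \left(8 + 2\right)^{2} = 10^{2} = 100$)
$x{\left(n,S \right)} = 20 - 4 n - 4 \sqrt{S^{2} + n^{2}}$ ($x{\left(n,S \right)} = - 4 \left(\left(-5 + \sqrt{n^{2} + S^{2}}\right) + n\right) = - 4 \left(\left(-5 + \sqrt{S^{2} + n^{2}}\right) + n\right) = - 4 \left(-5 + n + \sqrt{S^{2} + n^{2}}\right) = 20 - 4 n - 4 \sqrt{S^{2} + n^{2}}$)
$w{\left(M,W \right)} = -7 + M$
$\frac{2913}{49482} + \frac{31870}{w{\left(x{\left(1,-12 \right)},u \right)}} = \frac{2913}{49482} + \frac{31870}{-7 - \left(-16 + 4 \sqrt{\left(-12\right)^{2} + 1^{2}}\right)} = 2913 \cdot \frac{1}{49482} + \frac{31870}{-7 - \left(-16 + 4 \sqrt{144 + 1}\right)} = \frac{971}{16494} + \frac{31870}{-7 - \left(-16 + 4 \sqrt{145}\right)} = \frac{971}{16494} + \frac{31870}{-7 + \left(16 - 4 \sqrt{145}\right)} = \frac{971}{16494} + \frac{31870}{9 - 4 \sqrt{145}}$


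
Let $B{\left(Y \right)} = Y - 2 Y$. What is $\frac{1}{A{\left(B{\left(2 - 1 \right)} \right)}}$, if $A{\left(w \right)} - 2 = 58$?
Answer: $\frac{1}{60} \approx 0.016667$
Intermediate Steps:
$B{\left(Y \right)} = - Y$
$A{\left(w \right)} = 60$ ($A{\left(w \right)} = 2 + 58 = 60$)
$\frac{1}{A{\left(B{\left(2 - 1 \right)} \right)}} = \frac{1}{60}$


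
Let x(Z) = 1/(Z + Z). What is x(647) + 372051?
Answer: 481433995/1294 ≈ 3.7205e+5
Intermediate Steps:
x(Z) = 1/(2*Z)
x(647) + 372051 = (½)/647 + 372051 = (½)*(1/647) + 372051 = 1/1294 + 372051 = 481433995/1294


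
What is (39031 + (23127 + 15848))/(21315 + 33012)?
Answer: 26002/18109 ≈ 1.4359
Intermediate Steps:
(39031 + (23127 + 15848))/(21315 + 33012) = (39031 + 38975)/54327 = 78006*(1/54327) = 26002/18109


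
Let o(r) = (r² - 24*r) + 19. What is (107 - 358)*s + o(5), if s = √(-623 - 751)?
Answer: -76 - 251*I*√1374 ≈ -76.0 - 9303.9*I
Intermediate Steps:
o(r) = 19 + r² - 24*r
s = I*√1374 (s = √(-1374) = I*√1374 ≈ 37.068*I)
(107 - 358)*s + o(5) = (107 - 358)*(I*√1374) + (19 + 5² - 24*5) = -251*I*√1374 + (19 + 25 - 120) = -251*I*√1374 - 76 = -76 - 251*I*√1374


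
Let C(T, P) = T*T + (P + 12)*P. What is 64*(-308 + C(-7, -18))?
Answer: -9664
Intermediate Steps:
C(T, P) = T**2 + P*(12 + P) (C(T, P) = T**2 + (12 + P)*P = T**2 + P*(12 + P))
64*(-308 + C(-7, -18)) = 64*(-308 + ((-18)**2 + (-7)**2 + 12*(-18))) = 64*(-308 + (324 + 49 - 216)) = 64*(-308 + 157) = 64*(-151) = -9664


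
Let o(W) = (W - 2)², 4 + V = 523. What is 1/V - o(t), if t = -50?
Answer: -1403375/519 ≈ -2704.0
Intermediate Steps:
V = 519 (V = -4 + 523 = 519)
o(W) = (-2 + W)²
1/V - o(t) = 1/519 - (-2 - 50)² = 1/519 - 1*(-52)² = 1/519 - 1*2704 = 1/519 - 2704 = -1403375/519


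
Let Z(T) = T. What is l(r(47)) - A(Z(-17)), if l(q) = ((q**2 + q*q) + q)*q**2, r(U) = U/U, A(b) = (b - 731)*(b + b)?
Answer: -25429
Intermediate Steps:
A(b) = 2*b*(-731 + b) (A(b) = (-731 + b)*(2*b) = 2*b*(-731 + b))
r(U) = 1
l(q) = q**2*(q + 2*q**2) (l(q) = ((q**2 + q**2) + q)*q**2 = (2*q**2 + q)*q**2 = (q + 2*q**2)*q**2 = q**2*(q + 2*q**2))
l(r(47)) - A(Z(-17)) = 1**3*(1 + 2*1) - 2*(-17)*(-731 - 17) = 1*(1 + 2) - 2*(-17)*(-748) = 1*3 - 1*25432 = 3 - 25432 = -25429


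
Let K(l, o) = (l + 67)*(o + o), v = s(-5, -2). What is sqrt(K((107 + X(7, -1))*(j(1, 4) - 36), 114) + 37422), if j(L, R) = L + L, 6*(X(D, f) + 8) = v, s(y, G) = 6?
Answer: 3*I*sqrt(80278) ≈ 850.0*I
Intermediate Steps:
v = 6
X(D, f) = -7 (X(D, f) = -8 + (1/6)*6 = -8 + 1 = -7)
j(L, R) = 2*L
K(l, o) = 2*o*(67 + l) (K(l, o) = (67 + l)*(2*o) = 2*o*(67 + l))
sqrt(K((107 + X(7, -1))*(j(1, 4) - 36), 114) + 37422) = sqrt(2*114*(67 + (107 - 7)*(2*1 - 36)) + 37422) = sqrt(2*114*(67 + 100*(2 - 36)) + 37422) = sqrt(2*114*(67 + 100*(-34)) + 37422) = sqrt(2*114*(67 - 3400) + 37422) = sqrt(2*114*(-3333) + 37422) = sqrt(-759924 + 37422) = sqrt(-722502) = 3*I*sqrt(80278)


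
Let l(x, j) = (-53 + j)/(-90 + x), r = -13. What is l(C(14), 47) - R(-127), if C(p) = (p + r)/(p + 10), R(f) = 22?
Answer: -47354/2159 ≈ -21.933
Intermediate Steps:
C(p) = (-13 + p)/(10 + p) (C(p) = (p - 13)/(p + 10) = (-13 + p)/(10 + p))
l(x, j) = (-53 + j)/(-90 + x)
l(C(14), 47) - R(-127) = (-53 + 47)/(-90 + (-13 + 14)/(10 + 14)) - 1*22 = -6/(-90 + 1/24) - 22 = -6/(-2159/24) - 22 = -24/2159*(-6) - 22 = 144/2159 - 22 = -47354/2159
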